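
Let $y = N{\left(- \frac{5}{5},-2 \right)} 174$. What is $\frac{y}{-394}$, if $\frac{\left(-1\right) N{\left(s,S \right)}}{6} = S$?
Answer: $- \frac{1044}{197} \approx -5.2995$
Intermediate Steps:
$N{\left(s,S \right)} = - 6 S$
$y = 2088$ ($y = \left(-6\right) \left(-2\right) 174 = 12 \cdot 174 = 2088$)
$\frac{y}{-394} = \frac{2088}{-394} = 2088 \left(- \frac{1}{394}\right) = - \frac{1044}{197}$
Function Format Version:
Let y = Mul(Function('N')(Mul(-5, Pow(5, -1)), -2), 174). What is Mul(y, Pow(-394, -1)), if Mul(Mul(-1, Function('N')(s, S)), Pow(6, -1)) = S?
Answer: Rational(-1044, 197) ≈ -5.2995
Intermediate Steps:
Function('N')(s, S) = Mul(-6, S)
y = 2088 (y = Mul(Mul(-6, -2), 174) = Mul(12, 174) = 2088)
Mul(y, Pow(-394, -1)) = Mul(2088, Pow(-394, -1)) = Mul(2088, Rational(-1, 394)) = Rational(-1044, 197)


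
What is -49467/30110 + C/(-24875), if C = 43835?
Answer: -102014539/29959450 ≈ -3.4051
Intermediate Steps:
-49467/30110 + C/(-24875) = -49467/30110 + 43835/(-24875) = -49467*1/30110 + 43835*(-1/24875) = -49467/30110 - 8767/4975 = -102014539/29959450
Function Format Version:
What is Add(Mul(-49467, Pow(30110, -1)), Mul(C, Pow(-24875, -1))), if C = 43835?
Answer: Rational(-102014539, 29959450) ≈ -3.4051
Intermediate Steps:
Add(Mul(-49467, Pow(30110, -1)), Mul(C, Pow(-24875, -1))) = Add(Mul(-49467, Pow(30110, -1)), Mul(43835, Pow(-24875, -1))) = Add(Mul(-49467, Rational(1, 30110)), Mul(43835, Rational(-1, 24875))) = Add(Rational(-49467, 30110), Rational(-8767, 4975)) = Rational(-102014539, 29959450)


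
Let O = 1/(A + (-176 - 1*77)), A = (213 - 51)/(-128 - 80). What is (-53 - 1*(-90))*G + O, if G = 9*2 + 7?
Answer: 24413421/26393 ≈ 925.00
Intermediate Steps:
A = -81/104 (A = 162/(-208) = 162*(-1/208) = -81/104 ≈ -0.77885)
G = 25 (G = 18 + 7 = 25)
O = -104/26393 (O = 1/(-81/104 + (-176 - 1*77)) = 1/(-81/104 + (-176 - 77)) = 1/(-81/104 - 253) = 1/(-26393/104) = -104/26393 ≈ -0.0039404)
(-53 - 1*(-90))*G + O = (-53 - 1*(-90))*25 - 104/26393 = (-53 + 90)*25 - 104/26393 = 37*25 - 104/26393 = 925 - 104/26393 = 24413421/26393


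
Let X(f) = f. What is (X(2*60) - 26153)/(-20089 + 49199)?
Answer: -26033/29110 ≈ -0.89430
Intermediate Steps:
(X(2*60) - 26153)/(-20089 + 49199) = (2*60 - 26153)/(-20089 + 49199) = (120 - 26153)/29110 = -26033*1/29110 = -26033/29110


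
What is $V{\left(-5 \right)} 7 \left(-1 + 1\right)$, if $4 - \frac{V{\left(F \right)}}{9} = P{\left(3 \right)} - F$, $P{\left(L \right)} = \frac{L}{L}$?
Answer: $0$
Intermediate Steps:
$P{\left(L \right)} = 1$
$V{\left(F \right)} = 27 + 9 F$ ($V{\left(F \right)} = 36 - 9 \left(1 - F\right) = 36 + \left(-9 + 9 F\right) = 27 + 9 F$)
$V{\left(-5 \right)} 7 \left(-1 + 1\right) = \left(27 + 9 \left(-5\right)\right) 7 \left(-1 + 1\right) = \left(27 - 45\right) 7 \cdot 0 = \left(-18\right) 0 = 0$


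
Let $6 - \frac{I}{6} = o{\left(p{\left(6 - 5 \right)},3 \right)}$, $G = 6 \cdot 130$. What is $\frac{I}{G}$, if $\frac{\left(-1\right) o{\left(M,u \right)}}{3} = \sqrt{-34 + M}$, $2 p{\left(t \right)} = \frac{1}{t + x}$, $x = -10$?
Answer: $\frac{3}{65} + \frac{i \sqrt{1226}}{260} \approx 0.046154 + 0.13467 i$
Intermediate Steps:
$p{\left(t \right)} = \frac{1}{2 \left(-10 + t\right)}$ ($p{\left(t \right)} = \frac{1}{2 \left(t - 10\right)} = \frac{1}{2 \left(-10 + t\right)}$)
$o{\left(M,u \right)} = - 3 \sqrt{-34 + M}$
$G = 780$
$I = 36 + 3 i \sqrt{1226}$ ($I = 36 - 6 \left(- 3 \sqrt{-34 + \frac{1}{2 \left(-10 + \left(6 - 5\right)\right)}}\right) = 36 - 6 \left(- 3 \sqrt{-34 + \frac{1}{2 \left(-10 + 1\right)}}\right) = 36 - 6 \left(- 3 \sqrt{-34 + \frac{1}{2 \left(-9\right)}}\right) = 36 - 6 \left(- 3 \sqrt{-34 + \frac{1}{2} \left(- \frac{1}{9}\right)}\right) = 36 - 6 \left(- 3 \sqrt{-34 - \frac{1}{18}}\right) = 36 - 6 \left(- 3 \sqrt{- \frac{613}{18}}\right) = 36 - 6 \left(- 3 \frac{i \sqrt{1226}}{6}\right) = 36 - 6 \left(- \frac{i \sqrt{1226}}{2}\right) = 36 + 3 i \sqrt{1226} \approx 36.0 + 105.04 i$)
$\frac{I}{G} = \frac{36 + 3 i \sqrt{1226}}{780} = \left(36 + 3 i \sqrt{1226}\right) \frac{1}{780} = \frac{3}{65} + \frac{i \sqrt{1226}}{260}$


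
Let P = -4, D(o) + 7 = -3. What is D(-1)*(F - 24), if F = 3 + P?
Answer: 250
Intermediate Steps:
D(o) = -10 (D(o) = -7 - 3 = -10)
F = -1 (F = 3 - 4 = -1)
D(-1)*(F - 24) = -10*(-1 - 24) = -10*(-25) = 250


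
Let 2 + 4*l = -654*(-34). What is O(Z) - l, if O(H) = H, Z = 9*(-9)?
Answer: -11279/2 ≈ -5639.5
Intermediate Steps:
Z = -81
l = 11117/2 (l = -½ + (-654*(-34))/4 = -½ + (¼)*22236 = -½ + 5559 = 11117/2 ≈ 5558.5)
O(Z) - l = -81 - 1*11117/2 = -81 - 11117/2 = -11279/2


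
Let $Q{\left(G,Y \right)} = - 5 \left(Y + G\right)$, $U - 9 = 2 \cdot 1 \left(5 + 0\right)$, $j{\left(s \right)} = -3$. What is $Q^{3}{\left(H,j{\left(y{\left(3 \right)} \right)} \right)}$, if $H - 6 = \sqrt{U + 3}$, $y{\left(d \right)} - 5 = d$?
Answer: $-28125 - 6125 \sqrt{22} \approx -56854.0$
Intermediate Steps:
$y{\left(d \right)} = 5 + d$
$U = 19$ ($U = 9 + 2 \cdot 1 \left(5 + 0\right) = 9 + 2 \cdot 5 = 9 + 10 = 19$)
$H = 6 + \sqrt{22}$ ($H = 6 + \sqrt{19 + 3} = 6 + \sqrt{22} \approx 10.69$)
$Q{\left(G,Y \right)} = - 5 G - 5 Y$ ($Q{\left(G,Y \right)} = - 5 \left(G + Y\right) = - 5 G - 5 Y$)
$Q^{3}{\left(H,j{\left(y{\left(3 \right)} \right)} \right)} = \left(- 5 \left(6 + \sqrt{22}\right) - -15\right)^{3} = \left(\left(-30 - 5 \sqrt{22}\right) + 15\right)^{3} = \left(-15 - 5 \sqrt{22}\right)^{3}$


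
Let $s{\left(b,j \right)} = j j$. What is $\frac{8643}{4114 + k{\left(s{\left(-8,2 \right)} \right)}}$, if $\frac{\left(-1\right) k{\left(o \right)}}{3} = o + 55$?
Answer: $\frac{8643}{3937} \approx 2.1953$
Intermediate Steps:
$s{\left(b,j \right)} = j^{2}$
$k{\left(o \right)} = -165 - 3 o$ ($k{\left(o \right)} = - 3 \left(o + 55\right) = - 3 \left(55 + o\right) = -165 - 3 o$)
$\frac{8643}{4114 + k{\left(s{\left(-8,2 \right)} \right)}} = \frac{8643}{4114 - \left(165 + 3 \cdot 2^{2}\right)} = \frac{8643}{4114 - 177} = \frac{8643}{3937}$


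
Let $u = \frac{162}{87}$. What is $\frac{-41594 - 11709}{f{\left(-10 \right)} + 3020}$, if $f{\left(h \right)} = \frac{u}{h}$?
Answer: $- \frac{7728935}{437873} \approx -17.651$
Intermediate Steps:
$u = \frac{54}{29}$ ($u = 162 \cdot \frac{1}{87} = \frac{54}{29} \approx 1.8621$)
$f{\left(h \right)} = \frac{54}{29 h}$
$\frac{-41594 - 11709}{f{\left(-10 \right)} + 3020} = \frac{-41594 - 11709}{\frac{54}{29 \left(-10\right)} + 3020} = - \frac{53303}{\frac{54}{29} \left(- \frac{1}{10}\right) + 3020} = - \frac{53303}{- \frac{27}{145} + 3020} = - \frac{53303}{\frac{437873}{145}} = \left(-53303\right) \frac{145}{437873} = - \frac{7728935}{437873}$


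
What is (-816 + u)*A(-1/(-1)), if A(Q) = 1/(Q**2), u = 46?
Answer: -770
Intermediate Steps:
A(Q) = Q**(-2)
(-816 + u)*A(-1/(-1)) = (-816 + 46)/(-1/(-1))**2 = -770/(-1*(-1))**2 = -770/1**2 = -770*1 = -770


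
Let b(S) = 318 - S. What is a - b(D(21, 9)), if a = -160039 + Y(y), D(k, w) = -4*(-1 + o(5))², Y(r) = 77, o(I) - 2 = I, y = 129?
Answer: -160424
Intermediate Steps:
o(I) = 2 + I
D(k, w) = -144 (D(k, w) = -4*(-1 + (2 + 5))² = -4*(-1 + 7)² = -4*6² = -4*36 = -144)
a = -159962 (a = -160039 + 77 = -159962)
a - b(D(21, 9)) = -159962 - (318 - 1*(-144)) = -159962 - (318 + 144) = -159962 - 1*462 = -159962 - 462 = -160424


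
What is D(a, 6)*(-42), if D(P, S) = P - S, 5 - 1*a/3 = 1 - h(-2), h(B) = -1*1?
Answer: -126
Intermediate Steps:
h(B) = -1
a = 9 (a = 15 - 3*(1 - 1*(-1)) = 15 - 3*(1 + 1) = 15 - 3*2 = 15 - 6 = 9)
D(a, 6)*(-42) = (9 - 1*6)*(-42) = (9 - 6)*(-42) = 3*(-42) = -126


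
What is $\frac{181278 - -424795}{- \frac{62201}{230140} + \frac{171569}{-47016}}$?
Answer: $- \frac{1639467199145880}{10602332969} \approx -1.5463 \cdot 10^{5}$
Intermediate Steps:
$\frac{181278 - -424795}{- \frac{62201}{230140} + \frac{171569}{-47016}} = \frac{181278 + 424795}{\left(-62201\right) \frac{1}{230140} + 171569 \left(- \frac{1}{47016}\right)} = \frac{606073}{- \frac{62201}{230140} - \frac{171569}{47016}} = \frac{606073}{- \frac{10602332969}{2705065560}} = 606073 \left(- \frac{2705065560}{10602332969}\right) = - \frac{1639467199145880}{10602332969}$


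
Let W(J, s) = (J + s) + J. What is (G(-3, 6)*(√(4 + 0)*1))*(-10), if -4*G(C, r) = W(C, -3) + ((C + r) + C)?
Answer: -45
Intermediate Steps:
W(J, s) = s + 2*J
G(C, r) = ¾ - C - r/4 (G(C, r) = -((-3 + 2*C) + ((C + r) + C))/4 = -((-3 + 2*C) + (r + 2*C))/4 = -(-3 + r + 4*C)/4 = ¾ - C - r/4)
(G(-3, 6)*(√(4 + 0)*1))*(-10) = ((¾ - 1*(-3) - ¼*6)*(√(4 + 0)*1))*(-10) = ((¾ + 3 - 3/2)*(√4*1))*(-10) = (9*(2*1)/4)*(-10) = ((9/4)*2)*(-10) = (9/2)*(-10) = -45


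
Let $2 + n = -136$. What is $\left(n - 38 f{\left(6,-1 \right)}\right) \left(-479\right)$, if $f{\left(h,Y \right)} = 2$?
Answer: $102506$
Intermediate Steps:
$n = -138$ ($n = -2 - 136 = -138$)
$\left(n - 38 f{\left(6,-1 \right)}\right) \left(-479\right) = \left(-138 - 76\right) \left(-479\right) = \left(-214\right) \left(-479\right) = 102506$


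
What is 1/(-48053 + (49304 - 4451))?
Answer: -1/3200 ≈ -0.00031250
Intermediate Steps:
1/(-48053 + (49304 - 4451)) = 1/(-48053 + 44853) = 1/(-3200) = -1/3200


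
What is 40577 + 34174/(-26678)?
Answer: 541239516/13339 ≈ 40576.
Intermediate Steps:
40577 + 34174/(-26678) = 40577 + 34174*(-1/26678) = 40577 - 17087/13339 = 541239516/13339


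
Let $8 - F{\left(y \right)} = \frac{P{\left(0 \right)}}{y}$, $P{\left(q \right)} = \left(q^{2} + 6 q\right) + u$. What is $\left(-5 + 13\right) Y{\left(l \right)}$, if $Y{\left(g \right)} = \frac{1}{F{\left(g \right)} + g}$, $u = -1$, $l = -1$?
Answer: $\frac{4}{3} \approx 1.3333$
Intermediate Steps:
$P{\left(q \right)} = -1 + q^{2} + 6 q$ ($P{\left(q \right)} = \left(q^{2} + 6 q\right) - 1 = -1 + q^{2} + 6 q$)
$F{\left(y \right)} = 8 + \frac{1}{y}$ ($F{\left(y \right)} = 8 - \frac{-1 + 0^{2} + 6 \cdot 0}{y} = 8 - \frac{-1 + 0 + 0}{y} = 8 - - \frac{1}{y} = 8 + \frac{1}{y}$)
$Y{\left(g \right)} = \frac{1}{8 + g + \frac{1}{g}}$ ($Y{\left(g \right)} = \frac{1}{\left(8 + \frac{1}{g}\right) + g} = \frac{1}{8 + g + \frac{1}{g}}$)
$\left(-5 + 13\right) Y{\left(l \right)} = \left(-5 + 13\right) \left(- \frac{1}{1 - \left(8 - 1\right)}\right) = 8 \left(- \frac{1}{1 - 7}\right) = 8 \left(- \frac{1}{-6}\right) = 8 \left(\left(-1\right) \left(- \frac{1}{6}\right)\right) = 8 \cdot \frac{1}{6} = \frac{4}{3}$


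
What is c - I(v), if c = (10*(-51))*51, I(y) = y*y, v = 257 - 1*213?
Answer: -27946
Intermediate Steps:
v = 44 (v = 257 - 213 = 44)
I(y) = y²
c = -26010 (c = -510*51 = -26010)
c - I(v) = -26010 - 1*44² = -26010 - 1*1936 = -26010 - 1936 = -27946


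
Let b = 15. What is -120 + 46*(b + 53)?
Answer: 3008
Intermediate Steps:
-120 + 46*(b + 53) = -120 + 46*(15 + 53) = -120 + 46*68 = -120 + 3128 = 3008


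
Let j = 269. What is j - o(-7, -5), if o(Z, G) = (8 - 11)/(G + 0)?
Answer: 1342/5 ≈ 268.40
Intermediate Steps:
o(Z, G) = -3/G
j - o(-7, -5) = 269 - (-3)/(-5) = 269 - (-3)*(-1)/5 = 269 - 1*3/5 = 269 - 3/5 = 1342/5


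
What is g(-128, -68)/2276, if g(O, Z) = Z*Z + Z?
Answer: 1139/569 ≈ 2.0018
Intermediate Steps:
g(O, Z) = Z + Z**2 (g(O, Z) = Z**2 + Z = Z + Z**2)
g(-128, -68)/2276 = -68*(1 - 68)/2276 = -68*(-67)*(1/2276) = 4556*(1/2276) = 1139/569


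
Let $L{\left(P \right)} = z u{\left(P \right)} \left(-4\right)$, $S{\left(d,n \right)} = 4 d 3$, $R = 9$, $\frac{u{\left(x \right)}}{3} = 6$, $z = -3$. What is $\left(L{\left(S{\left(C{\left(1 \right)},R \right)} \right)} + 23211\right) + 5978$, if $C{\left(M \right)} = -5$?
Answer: $29405$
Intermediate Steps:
$u{\left(x \right)} = 18$ ($u{\left(x \right)} = 3 \cdot 6 = 18$)
$S{\left(d,n \right)} = 12 d$
$L{\left(P \right)} = 216$ ($L{\left(P \right)} = \left(-3\right) 18 \left(-4\right) = \left(-54\right) \left(-4\right) = 216$)
$\left(L{\left(S{\left(C{\left(1 \right)},R \right)} \right)} + 23211\right) + 5978 = \left(216 + 23211\right) + 5978 = 23427 + 5978 = 29405$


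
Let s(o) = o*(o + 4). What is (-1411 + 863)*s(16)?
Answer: -175360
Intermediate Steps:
s(o) = o*(4 + o)
(-1411 + 863)*s(16) = (-1411 + 863)*(16*(4 + 16)) = -8768*20 = -548*320 = -175360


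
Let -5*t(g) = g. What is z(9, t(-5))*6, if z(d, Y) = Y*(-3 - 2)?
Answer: -30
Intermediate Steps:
t(g) = -g/5
z(d, Y) = -5*Y (z(d, Y) = Y*(-5) = -5*Y)
z(9, t(-5))*6 = -(-1)*(-5)*6 = -5*1*6 = -5*6 = -30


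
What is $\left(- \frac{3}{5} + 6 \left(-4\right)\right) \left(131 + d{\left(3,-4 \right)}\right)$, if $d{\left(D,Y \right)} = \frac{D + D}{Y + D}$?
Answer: $-3075$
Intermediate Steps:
$d{\left(D,Y \right)} = \frac{2 D}{D + Y}$
$\left(- \frac{3}{5} + 6 \left(-4\right)\right) \left(131 + d{\left(3,-4 \right)}\right) = \left(- \frac{3}{5} + 6 \left(-4\right)\right) \left(131 + 2 \cdot 3 \frac{1}{3 - 4}\right) = \left(\left(-3\right) \frac{1}{5} - 24\right) \left(131 + 2 \cdot 3 \frac{1}{-1}\right) = \left(- \frac{3}{5} - 24\right) \left(131 + 2 \cdot 3 \left(-1\right)\right) = - \frac{123 \left(131 - 6\right)}{5} = \left(- \frac{123}{5}\right) 125 = -3075$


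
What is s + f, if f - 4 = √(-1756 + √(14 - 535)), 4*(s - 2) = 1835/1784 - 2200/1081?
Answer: 44342931/7714016 + √(-1756 + I*√521) ≈ 6.0207 + 41.906*I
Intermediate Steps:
s = 13486867/7714016 (s = 2 + (1835/1784 - 2200/1081)/4 = 2 + (¼)*(-1941165/1928504) = 2 - 1941165/7714016 = 13486867/7714016 ≈ 1.7484)
f = 4 + √(-1756 + I*√521) (f = 4 + √(-1756 + √(14 - 535)) = 4 + √(-1756 + √(-521)) = 4 + √(-1756 + I*√521) ≈ 4.2723 + 41.906*I)
s + f = 13486867/7714016 + (4 + √(-1756 + I*√521)) = 44342931/7714016 + √(-1756 + I*√521)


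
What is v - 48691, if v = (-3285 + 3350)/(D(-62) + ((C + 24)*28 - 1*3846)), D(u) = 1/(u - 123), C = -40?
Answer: -2975361862/61107 ≈ -48691.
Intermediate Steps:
D(u) = 1/(-123 + u)
v = -925/61107 (v = (-3285 + 3350)/(1/(-123 - 62) + ((-40 + 24)*28 - 1*3846)) = 65/(1/(-185) + (-16*28 - 3846)) = 65/(-1/185 + (-448 - 3846)) = 65/(-1/185 - 4294) = 65/(-794391/185) = 65*(-185/794391) = -925/61107 ≈ -0.015137)
v - 48691 = -925/61107 - 48691 = -2975361862/61107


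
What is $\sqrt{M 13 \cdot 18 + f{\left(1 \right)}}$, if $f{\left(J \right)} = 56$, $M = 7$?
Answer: $11 \sqrt{14} \approx 41.158$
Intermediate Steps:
$\sqrt{M 13 \cdot 18 + f{\left(1 \right)}} = \sqrt{7 \cdot 13 \cdot 18 + 56} = \sqrt{91 \cdot 18 + 56} = \sqrt{1638 + 56} = \sqrt{1694} = 11 \sqrt{14}$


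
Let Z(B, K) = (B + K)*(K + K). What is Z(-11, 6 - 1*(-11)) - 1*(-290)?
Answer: 494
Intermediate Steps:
Z(B, K) = 2*K*(B + K) (Z(B, K) = (B + K)*(2*K) = 2*K*(B + K))
Z(-11, 6 - 1*(-11)) - 1*(-290) = 2*(6 - 1*(-11))*(-11 + (6 - 1*(-11))) - 1*(-290) = 2*(6 + 11)*(-11 + (6 + 11)) + 290 = 2*17*(-11 + 17) + 290 = 2*17*6 + 290 = 204 + 290 = 494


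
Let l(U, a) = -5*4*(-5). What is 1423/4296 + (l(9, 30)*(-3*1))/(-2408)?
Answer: 589423/1293096 ≈ 0.45582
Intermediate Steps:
l(U, a) = 100 (l(U, a) = -20*(-5) = 100)
1423/4296 + (l(9, 30)*(-3*1))/(-2408) = 1423/4296 + (100*(-3*1))/(-2408) = 1423*(1/4296) + (100*(-3))*(-1/2408) = 1423/4296 - 300*(-1/2408) = 1423/4296 + 75/602 = 589423/1293096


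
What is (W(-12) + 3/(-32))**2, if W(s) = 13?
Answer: 170569/1024 ≈ 166.57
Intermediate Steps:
(W(-12) + 3/(-32))**2 = (13 + 3/(-32))**2 = (13 + 3*(-1/32))**2 = (13 - 3/32)**2 = (413/32)**2 = 170569/1024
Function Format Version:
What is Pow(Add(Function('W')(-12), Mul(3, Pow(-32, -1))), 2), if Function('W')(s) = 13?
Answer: Rational(170569, 1024) ≈ 166.57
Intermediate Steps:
Pow(Add(Function('W')(-12), Mul(3, Pow(-32, -1))), 2) = Pow(Add(13, Mul(3, Pow(-32, -1))), 2) = Pow(Add(13, Mul(3, Rational(-1, 32))), 2) = Pow(Add(13, Rational(-3, 32)), 2) = Pow(Rational(413, 32), 2) = Rational(170569, 1024)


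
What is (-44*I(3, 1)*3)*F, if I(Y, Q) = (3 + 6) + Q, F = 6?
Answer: -7920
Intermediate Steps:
I(Y, Q) = 9 + Q
(-44*I(3, 1)*3)*F = (-44*(9 + 1)*3)*6 = (-44*10*3)*6 = -440*3*6 = -1320*6 = -7920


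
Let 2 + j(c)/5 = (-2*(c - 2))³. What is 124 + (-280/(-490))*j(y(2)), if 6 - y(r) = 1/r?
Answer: -6032/7 ≈ -861.71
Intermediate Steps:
y(r) = 6 - 1/r
j(c) = -10 + 5*(4 - 2*c)³ (j(c) = -10 + 5*(-2*(c - 2))³ = -10 + 5*(-2*(-2 + c))³ = -10 + 5*(4 - 2*c)³)
124 + (-280/(-490))*j(y(2)) = 124 + (-280/(-490))*(-10 - 40*(-2 + (6 - 1/2))³) = 124 + (-280*(-1/490))*(-10 - 40*(-2 + (6 - 1*½))³) = 124 + 4*(-10 - 40*(-2 + (6 - ½))³)/7 = 124 + 4*(-10 - 40*(-2 + 11/2)³)/7 = 124 + 4*(-10 - 40*(7/2)³)/7 = 124 + 4*(-10 - 40*343/8)/7 = 124 + 4*(-10 - 1715)/7 = 124 + (4/7)*(-1725) = 124 - 6900/7 = -6032/7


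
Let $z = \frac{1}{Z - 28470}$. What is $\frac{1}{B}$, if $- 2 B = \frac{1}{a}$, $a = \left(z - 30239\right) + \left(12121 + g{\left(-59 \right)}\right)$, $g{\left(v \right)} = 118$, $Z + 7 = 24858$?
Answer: $\frac{130284002}{3619} \approx 36000.0$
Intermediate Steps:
$Z = 24851$ ($Z = -7 + 24858 = 24851$)
$z = - \frac{1}{3619}$ ($z = \frac{1}{24851 - 28470} = \frac{1}{-3619} = - \frac{1}{3619} \approx -0.00027632$)
$a = - \frac{65142001}{3619}$ ($a = \left(- \frac{1}{3619} - 30239\right) + \left(12121 + 118\right) = - \frac{109434942}{3619} + 12239 = - \frac{65142001}{3619} \approx -18000.0$)
$B = \frac{3619}{130284002}$ ($B = - \frac{1}{2 \left(- \frac{65142001}{3619}\right)} = \left(- \frac{1}{2}\right) \left(- \frac{3619}{65142001}\right) = \frac{3619}{130284002} \approx 2.7778 \cdot 10^{-5}$)
$\frac{1}{B} = \frac{1}{\frac{3619}{130284002}} = \frac{130284002}{3619}$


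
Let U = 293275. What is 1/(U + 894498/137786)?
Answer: 6263/1836821984 ≈ 3.4097e-6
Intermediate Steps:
1/(U + 894498/137786) = 1/(293275 + 894498/137786) = 1/(293275 + 894498*(1/137786)) = 1/(293275 + 40659/6263) = 1/(1836821984/6263) = 6263/1836821984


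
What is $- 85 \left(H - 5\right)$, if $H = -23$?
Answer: $2380$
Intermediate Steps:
$- 85 \left(H - 5\right) = - 85 \left(-23 - 5\right) = \left(-85\right) \left(-28\right) = 2380$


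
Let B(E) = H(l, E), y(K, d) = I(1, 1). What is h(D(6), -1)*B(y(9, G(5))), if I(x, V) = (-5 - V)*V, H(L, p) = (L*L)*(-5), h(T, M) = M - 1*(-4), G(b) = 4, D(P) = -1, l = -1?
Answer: -15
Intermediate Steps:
h(T, M) = 4 + M (h(T, M) = M + 4 = 4 + M)
H(L, p) = -5*L² (H(L, p) = L²*(-5) = -5*L²)
I(x, V) = V*(-5 - V)
y(K, d) = -6 (y(K, d) = -1*1*(5 + 1) = -1*1*6 = -6)
B(E) = -5 (B(E) = -5*(-1)² = -5*1 = -5)
h(D(6), -1)*B(y(9, G(5))) = (4 - 1)*(-5) = 3*(-5) = -15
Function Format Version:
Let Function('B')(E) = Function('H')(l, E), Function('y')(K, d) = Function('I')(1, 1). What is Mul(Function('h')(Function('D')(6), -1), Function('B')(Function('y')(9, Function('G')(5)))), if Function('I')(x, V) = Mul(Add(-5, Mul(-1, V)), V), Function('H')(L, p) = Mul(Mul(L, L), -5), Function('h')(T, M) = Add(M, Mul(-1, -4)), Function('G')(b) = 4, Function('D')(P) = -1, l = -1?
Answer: -15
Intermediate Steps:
Function('h')(T, M) = Add(4, M) (Function('h')(T, M) = Add(M, 4) = Add(4, M))
Function('H')(L, p) = Mul(-5, Pow(L, 2)) (Function('H')(L, p) = Mul(Pow(L, 2), -5) = Mul(-5, Pow(L, 2)))
Function('I')(x, V) = Mul(V, Add(-5, Mul(-1, V)))
Function('y')(K, d) = -6 (Function('y')(K, d) = Mul(-1, 1, Add(5, 1)) = Mul(-1, 1, 6) = -6)
Function('B')(E) = -5 (Function('B')(E) = Mul(-5, Pow(-1, 2)) = Mul(-5, 1) = -5)
Mul(Function('h')(Function('D')(6), -1), Function('B')(Function('y')(9, Function('G')(5)))) = Mul(Add(4, -1), -5) = Mul(3, -5) = -15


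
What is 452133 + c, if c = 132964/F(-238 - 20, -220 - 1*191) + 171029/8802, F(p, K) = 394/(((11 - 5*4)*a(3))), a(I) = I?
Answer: 768229888687/1733994 ≈ 4.4304e+5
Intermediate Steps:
F(p, K) = -394/27 (F(p, K) = 394/(((11 - 5*4)*3)) = 394/(((11 - 20)*3)) = 394/((-9*3)) = 394/(-27) = 394*(-1/27) = -394/27)
c = -15766020515/1733994 (c = 132964/(-394/27) + 171029/8802 = 132964*(-27/394) + 171029*(1/8802) = -1795014/197 + 171029/8802 = -15766020515/1733994 ≈ -9092.3)
452133 + c = 452133 - 15766020515/1733994 = 768229888687/1733994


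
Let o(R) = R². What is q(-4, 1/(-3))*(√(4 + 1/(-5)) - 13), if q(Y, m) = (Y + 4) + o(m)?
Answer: -13/9 + √95/45 ≈ -1.2278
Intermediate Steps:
q(Y, m) = 4 + Y + m² (q(Y, m) = (Y + 4) + m² = (4 + Y) + m² = 4 + Y + m²)
q(-4, 1/(-3))*(√(4 + 1/(-5)) - 13) = (4 - 4 + (1/(-3))²)*(√(4 + 1/(-5)) - 13) = (4 - 4 + (-⅓)²)*(√(4 + 1*(-⅕)) - 13) = (4 - 4 + ⅑)*(√(4 - ⅕) - 13) = (√(19/5) - 13)/9 = (√95/5 - 13)/9 = (-13 + √95/5)/9 = -13/9 + √95/45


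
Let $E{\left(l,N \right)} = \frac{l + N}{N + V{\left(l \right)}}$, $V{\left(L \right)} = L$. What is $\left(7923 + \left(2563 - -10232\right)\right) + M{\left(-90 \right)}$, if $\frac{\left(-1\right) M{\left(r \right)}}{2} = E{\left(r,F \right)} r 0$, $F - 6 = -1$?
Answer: $20718$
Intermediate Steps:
$F = 5$ ($F = 6 - 1 = 5$)
$E{\left(l,N \right)} = 1$ ($E{\left(l,N \right)} = \frac{l + N}{N + l} = \frac{N + l}{N + l} = 1$)
$M{\left(r \right)} = 0$ ($M{\left(r \right)} = - 2 \cdot 1 r 0 = - 2 r 0 = \left(-2\right) 0 = 0$)
$\left(7923 + \left(2563 - -10232\right)\right) + M{\left(-90 \right)} = \left(7923 + \left(2563 - -10232\right)\right) + 0 = \left(7923 + \left(2563 + 10232\right)\right) + 0 = \left(7923 + 12795\right) + 0 = 20718 + 0 = 20718$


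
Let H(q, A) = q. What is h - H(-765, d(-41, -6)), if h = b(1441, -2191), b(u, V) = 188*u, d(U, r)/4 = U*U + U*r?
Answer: 271673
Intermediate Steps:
d(U, r) = 4*U² + 4*U*r (d(U, r) = 4*(U*U + U*r) = 4*(U² + U*r) = 4*U² + 4*U*r)
h = 270908 (h = 188*1441 = 270908)
h - H(-765, d(-41, -6)) = 270908 - 1*(-765) = 270908 + 765 = 271673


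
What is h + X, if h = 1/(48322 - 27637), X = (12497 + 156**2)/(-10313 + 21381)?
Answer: 761901673/228941580 ≈ 3.3279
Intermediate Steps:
X = 36833/11068 (X = (12497 + 24336)/11068 = 36833*(1/11068) = 36833/11068 ≈ 3.3279)
h = 1/20685 ≈ 4.8344e-5
h + X = 1/20685 + 36833/11068 = 761901673/228941580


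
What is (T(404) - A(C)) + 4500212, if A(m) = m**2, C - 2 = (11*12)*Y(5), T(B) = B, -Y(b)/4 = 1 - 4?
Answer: 1985220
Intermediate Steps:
Y(b) = 12 (Y(b) = -4*(1 - 4) = -4*(-3) = 12)
C = 1586 (C = 2 + (11*12)*12 = 2 + 132*12 = 2 + 1584 = 1586)
(T(404) - A(C)) + 4500212 = (404 - 1*1586**2) + 4500212 = (404 - 1*2515396) + 4500212 = (404 - 2515396) + 4500212 = -2514992 + 4500212 = 1985220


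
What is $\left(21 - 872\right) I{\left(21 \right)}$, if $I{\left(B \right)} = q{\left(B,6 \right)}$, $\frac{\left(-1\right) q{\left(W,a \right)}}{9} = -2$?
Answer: $-15318$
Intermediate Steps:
$q{\left(W,a \right)} = 18$ ($q{\left(W,a \right)} = \left(-9\right) \left(-2\right) = 18$)
$I{\left(B \right)} = 18$
$\left(21 - 872\right) I{\left(21 \right)} = \left(21 - 872\right) 18 = \left(-851\right) 18 = -15318$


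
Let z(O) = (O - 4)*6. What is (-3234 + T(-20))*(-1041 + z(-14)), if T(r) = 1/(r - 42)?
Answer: 230384841/62 ≈ 3.7159e+6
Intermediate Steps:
T(r) = 1/(-42 + r)
z(O) = -24 + 6*O (z(O) = (-4 + O)*6 = -24 + 6*O)
(-3234 + T(-20))*(-1041 + z(-14)) = (-3234 + 1/(-42 - 20))*(-1041 + (-24 + 6*(-14))) = (-3234 + 1/(-62))*(-1041 + (-24 - 84)) = (-3234 - 1/62)*(-1041 - 108) = -200509/62*(-1149) = 230384841/62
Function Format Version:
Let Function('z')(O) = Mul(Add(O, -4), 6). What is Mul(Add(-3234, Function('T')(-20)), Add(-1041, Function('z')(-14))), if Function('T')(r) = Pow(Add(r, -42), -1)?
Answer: Rational(230384841, 62) ≈ 3.7159e+6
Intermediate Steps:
Function('T')(r) = Pow(Add(-42, r), -1)
Function('z')(O) = Add(-24, Mul(6, O)) (Function('z')(O) = Mul(Add(-4, O), 6) = Add(-24, Mul(6, O)))
Mul(Add(-3234, Function('T')(-20)), Add(-1041, Function('z')(-14))) = Mul(Add(-3234, Pow(Add(-42, -20), -1)), Add(-1041, Add(-24, Mul(6, -14)))) = Mul(Add(-3234, Pow(-62, -1)), Add(-1041, Add(-24, -84))) = Mul(Add(-3234, Rational(-1, 62)), Add(-1041, -108)) = Mul(Rational(-200509, 62), -1149) = Rational(230384841, 62)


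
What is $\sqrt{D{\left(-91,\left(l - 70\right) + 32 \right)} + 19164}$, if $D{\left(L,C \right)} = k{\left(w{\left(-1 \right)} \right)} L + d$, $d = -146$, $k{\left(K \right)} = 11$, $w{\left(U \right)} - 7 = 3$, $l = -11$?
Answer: $\sqrt{18017} \approx 134.23$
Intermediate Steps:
$w{\left(U \right)} = 10$ ($w{\left(U \right)} = 7 + 3 = 10$)
$D{\left(L,C \right)} = -146 + 11 L$ ($D{\left(L,C \right)} = 11 L - 146 = -146 + 11 L$)
$\sqrt{D{\left(-91,\left(l - 70\right) + 32 \right)} + 19164} = \sqrt{\left(-146 + 11 \left(-91\right)\right) + 19164} = \sqrt{\left(-146 - 1001\right) + 19164} = \sqrt{-1147 + 19164} = \sqrt{18017}$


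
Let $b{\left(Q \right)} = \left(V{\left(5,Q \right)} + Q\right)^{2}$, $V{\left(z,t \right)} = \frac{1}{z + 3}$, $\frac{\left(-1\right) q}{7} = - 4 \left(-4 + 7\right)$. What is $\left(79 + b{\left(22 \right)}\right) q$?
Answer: $\frac{764085}{16} \approx 47755.0$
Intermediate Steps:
$q = 84$ ($q = - 7 \left(- 4 \left(-4 + 7\right)\right) = - 7 \left(\left(-4\right) 3\right) = \left(-7\right) \left(-12\right) = 84$)
$V{\left(z,t \right)} = \frac{1}{3 + z}$
$b{\left(Q \right)} = \left(\frac{1}{8} + Q\right)^{2}$ ($b{\left(Q \right)} = \left(\frac{1}{3 + 5} + Q\right)^{2} = \left(\frac{1}{8} + Q\right)^{2}$)
$\left(79 + b{\left(22 \right)}\right) q = \left(79 + \frac{\left(1 + 8 \cdot 22\right)^{2}}{64}\right) 84 = \left(79 + \frac{\left(1 + 176\right)^{2}}{64}\right) 84 = \left(79 + \frac{177^{2}}{64}\right) 84 = \left(79 + \frac{1}{64} \cdot 31329\right) 84 = \left(79 + \frac{31329}{64}\right) 84 = \frac{36385}{64} \cdot 84 = \frac{764085}{16}$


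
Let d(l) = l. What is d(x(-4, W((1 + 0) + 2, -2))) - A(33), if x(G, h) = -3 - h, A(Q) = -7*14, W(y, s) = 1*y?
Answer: 92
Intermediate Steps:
W(y, s) = y
A(Q) = -98
d(x(-4, W((1 + 0) + 2, -2))) - A(33) = (-3 - ((1 + 0) + 2)) - 1*(-98) = (-3 - (1 + 2)) + 98 = (-3 - 1*3) + 98 = (-3 - 3) + 98 = -6 + 98 = 92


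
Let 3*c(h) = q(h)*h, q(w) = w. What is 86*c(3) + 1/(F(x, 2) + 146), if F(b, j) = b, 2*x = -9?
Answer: 73016/283 ≈ 258.01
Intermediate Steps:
x = -9/2 (x = (½)*(-9) = -9/2 ≈ -4.5000)
c(h) = h²/3 (c(h) = (h*h)/3 = h²/3)
86*c(3) + 1/(F(x, 2) + 146) = 86*((⅓)*3²) + 1/(-9/2 + 146) = 86*((⅓)*9) + 1/(283/2) = 86*3 + 2/283 = 258 + 2/283 = 73016/283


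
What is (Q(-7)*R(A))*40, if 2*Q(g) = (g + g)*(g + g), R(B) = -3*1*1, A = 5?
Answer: -11760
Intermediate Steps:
R(B) = -3 (R(B) = -3*1 = -3)
Q(g) = 2*g**2 (Q(g) = ((g + g)*(g + g))/2 = ((2*g)*(2*g))/2 = (4*g**2)/2 = 2*g**2)
(Q(-7)*R(A))*40 = ((2*(-7)**2)*(-3))*40 = ((2*49)*(-3))*40 = (98*(-3))*40 = -294*40 = -11760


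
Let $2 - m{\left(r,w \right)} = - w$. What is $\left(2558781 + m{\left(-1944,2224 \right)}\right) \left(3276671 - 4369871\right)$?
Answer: $-2799692852400$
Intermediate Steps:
$m{\left(r,w \right)} = 2 + w$ ($m{\left(r,w \right)} = 2 - - w = 2 + w$)
$\left(2558781 + m{\left(-1944,2224 \right)}\right) \left(3276671 - 4369871\right) = \left(2558781 + \left(2 + 2224\right)\right) \left(3276671 - 4369871\right) = \left(2558781 + 2226\right) \left(-1093200\right) = 2561007 \left(-1093200\right) = -2799692852400$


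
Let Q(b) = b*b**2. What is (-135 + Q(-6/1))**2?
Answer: 123201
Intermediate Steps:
Q(b) = b**3
(-135 + Q(-6/1))**2 = (-135 + (-6/1)**3)**2 = (-135 + (-6*1)**3)**2 = (-135 + (-6)**3)**2 = (-135 - 216)**2 = (-351)**2 = 123201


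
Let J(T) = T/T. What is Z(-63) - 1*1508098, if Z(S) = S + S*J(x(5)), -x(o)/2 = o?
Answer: -1508224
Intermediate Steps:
x(o) = -2*o
J(T) = 1
Z(S) = 2*S (Z(S) = S + S*1 = S + S = 2*S)
Z(-63) - 1*1508098 = 2*(-63) - 1*1508098 = -126 - 1508098 = -1508224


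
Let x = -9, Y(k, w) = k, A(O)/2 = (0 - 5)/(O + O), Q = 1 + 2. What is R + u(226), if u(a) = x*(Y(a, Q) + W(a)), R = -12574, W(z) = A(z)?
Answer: -3301363/226 ≈ -14608.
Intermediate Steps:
Q = 3
A(O) = -5/O (A(O) = 2*((0 - 5)/(O + O)) = 2*(-5*1/(2*O)) = 2*(-5/(2*O)) = -5/O)
W(z) = -5/z
u(a) = -9*a + 45/a (u(a) = -9*(a - 5/a) = -9*a + 45/a)
R + u(226) = -12574 + (-9*226 + 45/226) = -12574 + (-2034 + 45*(1/226)) = -12574 + (-2034 + 45/226) = -12574 - 459639/226 = -3301363/226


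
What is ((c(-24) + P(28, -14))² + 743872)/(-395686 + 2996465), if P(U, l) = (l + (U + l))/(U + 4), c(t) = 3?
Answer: 743881/2600779 ≈ 0.28602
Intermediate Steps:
P(U, l) = (U + 2*l)/(4 + U)
((c(-24) + P(28, -14))² + 743872)/(-395686 + 2996465) = ((3 + (28 + 2*(-14))/(4 + 28))² + 743872)/(-395686 + 2996465) = ((3 + (28 - 28)/32)² + 743872)/2600779 = ((3 + (1/32)*0)² + 743872)*(1/2600779) = ((3 + 0)² + 743872)*(1/2600779) = (3² + 743872)*(1/2600779) = (9 + 743872)*(1/2600779) = 743881*(1/2600779) = 743881/2600779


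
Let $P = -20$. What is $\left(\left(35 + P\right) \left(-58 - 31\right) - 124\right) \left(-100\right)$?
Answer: $145900$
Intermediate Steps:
$\left(\left(35 + P\right) \left(-58 - 31\right) - 124\right) \left(-100\right) = \left(\left(35 - 20\right) \left(-58 - 31\right) - 124\right) \left(-100\right) = \left(15 \left(-89\right) - 124\right) \left(-100\right) = \left(-1335 - 124\right) \left(-100\right) = \left(-1459\right) \left(-100\right) = 145900$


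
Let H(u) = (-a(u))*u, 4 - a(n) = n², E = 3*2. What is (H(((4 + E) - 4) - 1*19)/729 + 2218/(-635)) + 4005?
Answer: 616998526/154305 ≈ 3998.6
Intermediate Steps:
E = 6
a(n) = 4 - n²
H(u) = u*(-4 + u²) (H(u) = (-(4 - u²))*u = (-4 + u²)*u = u*(-4 + u²))
(H(((4 + E) - 4) - 1*19)/729 + 2218/(-635)) + 4005 = (((((4 + 6) - 4) - 1*19)*(-4 + (((4 + 6) - 4) - 1*19)²))/729 + 2218/(-635)) + 4005 = ((((10 - 4) - 19)*(-4 + ((10 - 4) - 19)²))*(1/729) + 2218*(-1/635)) + 4005 = (((6 - 19)*(-4 + (6 - 19)²))*(1/729) - 2218/635) + 4005 = (-13*(-4 + (-13)²)*(1/729) - 2218/635) + 4005 = (-13*(-4 + 169)*(1/729) - 2218/635) + 4005 = (-13*165*(1/729) - 2218/635) + 4005 = (-2145*1/729 - 2218/635) + 4005 = (-715/243 - 2218/635) + 4005 = -992999/154305 + 4005 = 616998526/154305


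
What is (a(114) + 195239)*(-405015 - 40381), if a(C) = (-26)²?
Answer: -87259757340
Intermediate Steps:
a(C) = 676
(a(114) + 195239)*(-405015 - 40381) = (676 + 195239)*(-405015 - 40381) = 195915*(-445396) = -87259757340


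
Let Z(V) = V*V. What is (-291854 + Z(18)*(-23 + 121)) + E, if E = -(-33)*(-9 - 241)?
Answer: -268352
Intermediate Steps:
Z(V) = V²
E = -8250 (E = -(-33)*(-250) = -1*8250 = -8250)
(-291854 + Z(18)*(-23 + 121)) + E = (-291854 + 18²*(-23 + 121)) - 8250 = (-291854 + 324*98) - 8250 = (-291854 + 31752) - 8250 = -260102 - 8250 = -268352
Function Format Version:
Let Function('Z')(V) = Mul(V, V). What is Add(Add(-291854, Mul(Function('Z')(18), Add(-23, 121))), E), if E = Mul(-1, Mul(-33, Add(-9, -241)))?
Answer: -268352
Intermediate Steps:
Function('Z')(V) = Pow(V, 2)
E = -8250 (E = Mul(-1, Mul(-33, -250)) = Mul(-1, 8250) = -8250)
Add(Add(-291854, Mul(Function('Z')(18), Add(-23, 121))), E) = Add(Add(-291854, Mul(Pow(18, 2), Add(-23, 121))), -8250) = Add(Add(-291854, Mul(324, 98)), -8250) = Add(Add(-291854, 31752), -8250) = Add(-260102, -8250) = -268352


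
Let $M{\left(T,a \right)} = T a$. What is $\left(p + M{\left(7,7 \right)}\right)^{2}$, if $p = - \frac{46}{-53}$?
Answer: $\frac{6985449}{2809} \approx 2486.8$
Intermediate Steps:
$p = \frac{46}{53}$ ($p = \left(-46\right) \left(- \frac{1}{53}\right) = \frac{46}{53} \approx 0.86792$)
$\left(p + M{\left(7,7 \right)}\right)^{2} = \left(\frac{46}{53} + 7 \cdot 7\right)^{2} = \left(\frac{46}{53} + 49\right)^{2} = \left(\frac{2643}{53}\right)^{2} = \frac{6985449}{2809}$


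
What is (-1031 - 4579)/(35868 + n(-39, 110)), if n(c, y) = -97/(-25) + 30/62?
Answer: -2173875/13900541 ≈ -0.15639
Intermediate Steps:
n(c, y) = 3382/775 (n(c, y) = -97*(-1/25) + 30*(1/62) = 97/25 + 15/31 = 3382/775)
(-1031 - 4579)/(35868 + n(-39, 110)) = (-1031 - 4579)/(35868 + 3382/775) = -5610/27801082/775 = -5610*775/27801082 = -2173875/13900541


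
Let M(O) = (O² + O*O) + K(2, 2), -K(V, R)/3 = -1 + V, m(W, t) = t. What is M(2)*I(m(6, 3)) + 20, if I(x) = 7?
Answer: 55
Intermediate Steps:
K(V, R) = 3 - 3*V (K(V, R) = -3*(-1 + V) = 3 - 3*V)
M(O) = -3 + 2*O² (M(O) = (O² + O*O) + (3 - 3*2) = (O² + O²) + (3 - 6) = 2*O² - 3 = -3 + 2*O²)
M(2)*I(m(6, 3)) + 20 = (-3 + 2*2²)*7 + 20 = (-3 + 2*4)*7 + 20 = (-3 + 8)*7 + 20 = 5*7 + 20 = 35 + 20 = 55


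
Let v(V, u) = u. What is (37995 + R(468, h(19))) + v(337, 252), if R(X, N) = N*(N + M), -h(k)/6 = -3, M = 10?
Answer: 38751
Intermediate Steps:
h(k) = 18 (h(k) = -6*(-3) = 18)
R(X, N) = N*(10 + N) (R(X, N) = N*(N + 10) = N*(10 + N))
(37995 + R(468, h(19))) + v(337, 252) = (37995 + 18*(10 + 18)) + 252 = (37995 + 18*28) + 252 = (37995 + 504) + 252 = 38499 + 252 = 38751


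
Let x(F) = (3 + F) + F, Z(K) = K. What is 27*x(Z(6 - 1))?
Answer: 351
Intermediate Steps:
x(F) = 3 + 2*F
27*x(Z(6 - 1)) = 27*(3 + 2*(6 - 1)) = 27*(3 + 2*5) = 27*(3 + 10) = 27*13 = 351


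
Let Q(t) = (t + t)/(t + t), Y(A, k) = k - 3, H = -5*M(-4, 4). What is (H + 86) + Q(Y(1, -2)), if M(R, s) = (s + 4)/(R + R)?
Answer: 92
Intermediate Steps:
M(R, s) = (4 + s)/(2*R) (M(R, s) = (4 + s)/((2*R)) = (4 + s)*(1/(2*R)) = (4 + s)/(2*R))
H = 5 (H = -5*(4 + 4)/(2*(-4)) = -5*(-1)*8/(2*4) = -5*(-1) = 5)
Y(A, k) = -3 + k
Q(t) = 1 (Q(t) = (2*t)/((2*t)) = (2*t)*(1/(2*t)) = 1)
(H + 86) + Q(Y(1, -2)) = (5 + 86) + 1 = 91 + 1 = 92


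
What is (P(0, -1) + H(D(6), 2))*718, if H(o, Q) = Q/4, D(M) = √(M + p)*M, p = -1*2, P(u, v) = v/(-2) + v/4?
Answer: 1077/2 ≈ 538.50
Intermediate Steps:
P(u, v) = -v/4 (P(u, v) = v*(-½) + v*(¼) = -v/2 + v/4 = -v/4)
p = -2
D(M) = M*√(-2 + M) (D(M) = √(M - 2)*M = √(-2 + M)*M = M*√(-2 + M))
H(o, Q) = Q/4 (H(o, Q) = Q*(¼) = Q/4)
(P(0, -1) + H(D(6), 2))*718 = (-¼*(-1) + (¼)*2)*718 = (¼ + ½)*718 = (¾)*718 = 1077/2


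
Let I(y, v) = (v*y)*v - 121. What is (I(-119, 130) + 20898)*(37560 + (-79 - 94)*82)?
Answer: -46521809802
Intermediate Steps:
I(y, v) = -121 + y*v**2 (I(y, v) = y*v**2 - 121 = -121 + y*v**2)
(I(-119, 130) + 20898)*(37560 + (-79 - 94)*82) = ((-121 - 119*130**2) + 20898)*(37560 + (-79 - 94)*82) = ((-121 - 119*16900) + 20898)*(37560 - 173*82) = ((-121 - 2011100) + 20898)*(37560 - 14186) = (-2011221 + 20898)*23374 = -1990323*23374 = -46521809802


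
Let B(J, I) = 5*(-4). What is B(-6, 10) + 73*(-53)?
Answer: -3889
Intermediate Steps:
B(J, I) = -20
B(-6, 10) + 73*(-53) = -20 + 73*(-53) = -20 - 3869 = -3889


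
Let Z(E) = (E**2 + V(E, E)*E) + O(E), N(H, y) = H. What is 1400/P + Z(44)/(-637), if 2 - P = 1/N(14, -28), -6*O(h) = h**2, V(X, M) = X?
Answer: 12389368/17199 ≈ 720.35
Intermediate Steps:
O(h) = -h**2/6
Z(E) = 11*E**2/6 (Z(E) = (E**2 + E*E) - E**2/6 = (E**2 + E**2) - E**2/6 = 2*E**2 - E**2/6 = 11*E**2/6)
P = 27/14 (P = 2 - 1/14 = 27/14 ≈ 1.9286)
1400/P + Z(44)/(-637) = 1400/(27/14) + ((11/6)*44**2)/(-637) = 1400*(14/27) + ((11/6)*1936)*(-1/637) = 19600/27 + (10648/3)*(-1/637) = 19600/27 - 10648/1911 = 12389368/17199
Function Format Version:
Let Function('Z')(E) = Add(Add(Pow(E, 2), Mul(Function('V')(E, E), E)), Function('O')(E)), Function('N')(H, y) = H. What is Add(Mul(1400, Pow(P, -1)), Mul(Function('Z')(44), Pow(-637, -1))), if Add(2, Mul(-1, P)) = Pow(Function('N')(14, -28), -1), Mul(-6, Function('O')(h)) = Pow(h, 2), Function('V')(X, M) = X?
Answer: Rational(12389368, 17199) ≈ 720.35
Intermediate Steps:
Function('O')(h) = Mul(Rational(-1, 6), Pow(h, 2))
Function('Z')(E) = Mul(Rational(11, 6), Pow(E, 2)) (Function('Z')(E) = Add(Add(Pow(E, 2), Mul(E, E)), Mul(Rational(-1, 6), Pow(E, 2))) = Add(Add(Pow(E, 2), Pow(E, 2)), Mul(Rational(-1, 6), Pow(E, 2))) = Add(Mul(2, Pow(E, 2)), Mul(Rational(-1, 6), Pow(E, 2))) = Mul(Rational(11, 6), Pow(E, 2)))
P = Rational(27, 14) (P = Add(2, Mul(-1, Pow(14, -1))) = Add(2, Mul(-1, Rational(1, 14))) = Add(2, Rational(-1, 14)) = Rational(27, 14) ≈ 1.9286)
Add(Mul(1400, Pow(P, -1)), Mul(Function('Z')(44), Pow(-637, -1))) = Add(Mul(1400, Pow(Rational(27, 14), -1)), Mul(Mul(Rational(11, 6), Pow(44, 2)), Pow(-637, -1))) = Add(Mul(1400, Rational(14, 27)), Mul(Mul(Rational(11, 6), 1936), Rational(-1, 637))) = Add(Rational(19600, 27), Mul(Rational(10648, 3), Rational(-1, 637))) = Add(Rational(19600, 27), Rational(-10648, 1911)) = Rational(12389368, 17199)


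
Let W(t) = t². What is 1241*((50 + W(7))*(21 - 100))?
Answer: -9705861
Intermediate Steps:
1241*((50 + W(7))*(21 - 100)) = 1241*((50 + 7²)*(21 - 100)) = 1241*((50 + 49)*(-79)) = 1241*(99*(-79)) = 1241*(-7821) = -9705861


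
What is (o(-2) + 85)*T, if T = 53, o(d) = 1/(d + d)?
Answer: 17967/4 ≈ 4491.8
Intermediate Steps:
o(d) = 1/(2*d)
(o(-2) + 85)*T = ((½)/(-2) + 85)*53 = ((½)*(-½) + 85)*53 = (-¼ + 85)*53 = (339/4)*53 = 17967/4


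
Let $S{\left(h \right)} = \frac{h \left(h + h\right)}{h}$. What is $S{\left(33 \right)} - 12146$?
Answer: $-12080$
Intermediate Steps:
$S{\left(h \right)} = 2 h$ ($S{\left(h \right)} = \frac{h 2 h}{h} = \frac{2 h^{2}}{h} = 2 h$)
$S{\left(33 \right)} - 12146 = 2 \cdot 33 - 12146 = 66 - 12146 = -12080$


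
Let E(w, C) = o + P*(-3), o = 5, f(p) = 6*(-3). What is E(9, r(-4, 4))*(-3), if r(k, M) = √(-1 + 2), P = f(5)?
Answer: -177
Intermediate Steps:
f(p) = -18
P = -18
r(k, M) = 1 (r(k, M) = √1 = 1)
E(w, C) = 59 (E(w, C) = 5 - 18*(-3) = 5 + 54 = 59)
E(9, r(-4, 4))*(-3) = 59*(-3) = -177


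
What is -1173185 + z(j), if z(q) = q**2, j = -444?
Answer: -976049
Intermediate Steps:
-1173185 + z(j) = -1173185 + (-444)**2 = -1173185 + 197136 = -976049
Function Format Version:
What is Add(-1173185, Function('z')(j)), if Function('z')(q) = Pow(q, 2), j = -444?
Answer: -976049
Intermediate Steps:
Add(-1173185, Function('z')(j)) = Add(-1173185, Pow(-444, 2)) = Add(-1173185, 197136) = -976049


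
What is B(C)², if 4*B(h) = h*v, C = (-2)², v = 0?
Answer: 0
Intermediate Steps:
C = 4
B(h) = 0 (B(h) = (h*0)/4 = (¼)*0 = 0)
B(C)² = 0² = 0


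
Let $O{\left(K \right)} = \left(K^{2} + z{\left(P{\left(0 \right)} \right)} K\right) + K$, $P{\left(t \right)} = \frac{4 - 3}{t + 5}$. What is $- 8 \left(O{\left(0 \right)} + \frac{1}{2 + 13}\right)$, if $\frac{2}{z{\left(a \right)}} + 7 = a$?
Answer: $- \frac{8}{15} \approx -0.53333$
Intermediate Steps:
$P{\left(t \right)} = \frac{1}{5 + t}$ ($P{\left(t \right)} = 1 \frac{1}{5 + t} = \frac{1}{5 + t}$)
$z{\left(a \right)} = \frac{2}{-7 + a}$
$O{\left(K \right)} = K^{2} + \frac{12 K}{17}$ ($O{\left(K \right)} = \left(K^{2} + \frac{2}{-7 + \frac{1}{5 + 0}} K\right) + K = \left(K^{2} + \frac{2}{-7 + \frac{1}{5}} K\right) + K = \left(K^{2} + \frac{2}{- \frac{34}{5}} K\right) + K = \left(K^{2} + 2 \left(- \frac{5}{34}\right) K\right) + K = \left(K^{2} - \frac{5 K}{17}\right) + K = K^{2} + \frac{12 K}{17}$)
$- 8 \left(O{\left(0 \right)} + \frac{1}{2 + 13}\right) = - 8 \left(\frac{1}{17} \cdot 0 \left(12 + 17 \cdot 0\right) + \frac{1}{2 + 13}\right) = - 8 \left(\frac{1}{17} \cdot 0 \left(12 + 0\right) + \frac{1}{15}\right) = - 8 \left(\frac{1}{17} \cdot 0 \cdot 12 + \frac{1}{15}\right) = - 8 \left(0 + \frac{1}{15}\right) = \left(-8\right) \frac{1}{15} = - \frac{8}{15}$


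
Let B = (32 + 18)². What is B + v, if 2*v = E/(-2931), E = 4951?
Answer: 14650049/5862 ≈ 2499.2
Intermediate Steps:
B = 2500 (B = 50² = 2500)
v = -4951/5862 (v = (4951/(-2931))/2 = (4951*(-1/2931))/2 = (½)*(-4951/2931) = -4951/5862 ≈ -0.84459)
B + v = 2500 - 4951/5862 = 14650049/5862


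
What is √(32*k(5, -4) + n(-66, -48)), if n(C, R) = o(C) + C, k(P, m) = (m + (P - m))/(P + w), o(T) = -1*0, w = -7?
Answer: I*√146 ≈ 12.083*I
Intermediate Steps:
o(T) = 0
k(P, m) = P/(-7 + P) (k(P, m) = (m + (P - m))/(P - 7) = P/(-7 + P))
n(C, R) = C (n(C, R) = 0 + C = C)
√(32*k(5, -4) + n(-66, -48)) = √(32*(5/(-7 + 5)) - 66) = √(32*(5/(-2)) - 66) = √(32*(5*(-½)) - 66) = √(32*(-5/2) - 66) = √(-80 - 66) = √(-146) = I*√146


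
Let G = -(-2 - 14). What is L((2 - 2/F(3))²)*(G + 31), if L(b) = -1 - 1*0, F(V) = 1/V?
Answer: -47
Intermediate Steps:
F(V) = 1/V
L(b) = -1 (L(b) = -1 + 0 = -1)
G = 16 (G = -1*(-16) = 16)
L((2 - 2/F(3))²)*(G + 31) = -(16 + 31) = -1*47 = -47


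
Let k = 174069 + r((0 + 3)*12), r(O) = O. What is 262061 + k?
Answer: 436166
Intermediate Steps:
k = 174105 (k = 174069 + (0 + 3)*12 = 174069 + 3*12 = 174069 + 36 = 174105)
262061 + k = 262061 + 174105 = 436166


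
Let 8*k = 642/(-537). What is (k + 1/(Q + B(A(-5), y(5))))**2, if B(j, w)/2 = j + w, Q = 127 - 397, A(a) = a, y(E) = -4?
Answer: 62141689/2657608704 ≈ 0.023383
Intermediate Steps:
k = -107/716 (k = (642/(-537))/8 = (642*(-1/537))/8 = (1/8)*(-214/179) = -107/716 ≈ -0.14944)
Q = -270
B(j, w) = 2*j + 2*w (B(j, w) = 2*(j + w) = 2*j + 2*w)
(k + 1/(Q + B(A(-5), y(5))))**2 = (-107/716 + 1/(-270 + (2*(-5) + 2*(-4))))**2 = (-107/716 + 1/(-270 + (-10 - 8)))**2 = (-107/716 + 1/(-270 - 18))**2 = (-107/716 + 1/(-288))**2 = (-107/716 - 1/288)**2 = (-7883/51552)**2 = 62141689/2657608704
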